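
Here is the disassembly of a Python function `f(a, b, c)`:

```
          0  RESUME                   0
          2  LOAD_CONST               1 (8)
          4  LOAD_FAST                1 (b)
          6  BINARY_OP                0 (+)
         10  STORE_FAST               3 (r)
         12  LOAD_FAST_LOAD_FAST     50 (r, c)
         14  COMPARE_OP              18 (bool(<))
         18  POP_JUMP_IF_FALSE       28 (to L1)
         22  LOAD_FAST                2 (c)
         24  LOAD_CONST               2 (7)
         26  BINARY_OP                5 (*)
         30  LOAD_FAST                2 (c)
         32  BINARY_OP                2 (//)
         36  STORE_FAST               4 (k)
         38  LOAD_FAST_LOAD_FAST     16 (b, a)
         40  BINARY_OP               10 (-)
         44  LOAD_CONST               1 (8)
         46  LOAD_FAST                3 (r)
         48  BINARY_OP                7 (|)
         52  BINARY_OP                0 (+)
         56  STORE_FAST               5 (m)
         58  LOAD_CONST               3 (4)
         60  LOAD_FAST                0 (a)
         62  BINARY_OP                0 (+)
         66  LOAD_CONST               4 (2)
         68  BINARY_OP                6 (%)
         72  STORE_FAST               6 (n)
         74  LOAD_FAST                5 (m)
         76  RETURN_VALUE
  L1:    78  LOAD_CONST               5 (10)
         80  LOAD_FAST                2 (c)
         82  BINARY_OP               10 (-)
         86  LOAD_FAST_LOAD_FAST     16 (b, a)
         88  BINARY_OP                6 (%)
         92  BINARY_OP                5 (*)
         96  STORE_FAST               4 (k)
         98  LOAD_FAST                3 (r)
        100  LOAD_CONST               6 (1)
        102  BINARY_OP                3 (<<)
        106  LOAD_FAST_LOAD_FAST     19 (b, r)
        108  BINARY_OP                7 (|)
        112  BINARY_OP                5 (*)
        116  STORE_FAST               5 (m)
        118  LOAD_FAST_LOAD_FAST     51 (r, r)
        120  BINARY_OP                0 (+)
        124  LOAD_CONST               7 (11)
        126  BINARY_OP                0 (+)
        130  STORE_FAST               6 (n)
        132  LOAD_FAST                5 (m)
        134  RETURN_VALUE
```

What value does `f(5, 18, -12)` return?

LOAD_CONST → push 8. Stack: [8]
LOAD_FAST b → push 18. Stack: [8, 18]
BINARY_OP + → 8 + 18 = 26. Stack: [26]
STORE_FAST r → r=26. Stack: []
LOAD_FAST_LOAD_FAST r,c → push 26,-12. Stack: [26, -12]
COMPARE_OP bool(<) → 26 vs -12 = False. Stack: [False]
POP_JUMP_IF_FALSE → pop False; jump. Stack: []
LOAD_CONST → push 10. Stack: [10]
LOAD_FAST c → push -12. Stack: [10, -12]
BINARY_OP - → 10 - -12 = 22. Stack: [22]
LOAD_FAST_LOAD_FAST b,a → push 18,5. Stack: [22, 18, 5]
BINARY_OP % → 18 % 5 = 3. Stack: [22, 3]
BINARY_OP * → 22 * 3 = 66. Stack: [66]
STORE_FAST k → k=66. Stack: []
LOAD_FAST r → push 26. Stack: [26]
LOAD_CONST → push 1. Stack: [26, 1]
BINARY_OP << → 26 << 1 = 52. Stack: [52]
LOAD_FAST_LOAD_FAST b,r → push 18,26. Stack: [52, 18, 26]
BINARY_OP | → 18 | 26 = 26. Stack: [52, 26]
BINARY_OP * → 52 * 26 = 1352. Stack: [1352]
STORE_FAST m → m=1352. Stack: []
LOAD_FAST_LOAD_FAST r,r → push 26,26. Stack: [26, 26]
BINARY_OP + → 26 + 26 = 52. Stack: [52]
LOAD_CONST → push 11. Stack: [52, 11]
BINARY_OP + → 52 + 11 = 63. Stack: [63]
STORE_FAST n → n=63. Stack: []
LOAD_FAST m → push 1352. Stack: [1352]
RETURN_VALUE → return 1352.

1352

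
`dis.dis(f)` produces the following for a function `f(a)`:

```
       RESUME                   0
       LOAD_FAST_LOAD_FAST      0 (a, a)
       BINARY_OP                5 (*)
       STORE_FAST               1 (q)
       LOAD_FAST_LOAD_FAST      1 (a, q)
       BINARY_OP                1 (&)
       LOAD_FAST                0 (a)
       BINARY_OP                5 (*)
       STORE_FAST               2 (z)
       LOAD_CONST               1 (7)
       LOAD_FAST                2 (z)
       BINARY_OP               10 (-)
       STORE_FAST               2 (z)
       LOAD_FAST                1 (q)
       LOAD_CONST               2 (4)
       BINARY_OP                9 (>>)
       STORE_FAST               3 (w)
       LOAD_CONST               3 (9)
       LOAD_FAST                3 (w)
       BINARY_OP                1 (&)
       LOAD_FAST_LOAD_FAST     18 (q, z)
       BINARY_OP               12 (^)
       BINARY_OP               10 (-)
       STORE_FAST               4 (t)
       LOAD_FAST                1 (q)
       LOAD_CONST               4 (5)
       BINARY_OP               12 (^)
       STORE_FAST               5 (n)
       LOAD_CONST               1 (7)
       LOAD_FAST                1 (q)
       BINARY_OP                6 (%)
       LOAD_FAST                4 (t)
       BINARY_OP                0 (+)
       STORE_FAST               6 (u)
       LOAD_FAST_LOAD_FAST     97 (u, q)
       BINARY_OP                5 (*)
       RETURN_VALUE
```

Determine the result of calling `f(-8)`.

LOAD_FAST_LOAD_FAST a,a → push -8,-8. Stack: [-8, -8]
BINARY_OP * → -8 * -8 = 64. Stack: [64]
STORE_FAST q → q=64. Stack: []
LOAD_FAST_LOAD_FAST a,q → push -8,64. Stack: [-8, 64]
BINARY_OP & → -8 & 64 = 64. Stack: [64]
LOAD_FAST a → push -8. Stack: [64, -8]
BINARY_OP * → 64 * -8 = -512. Stack: [-512]
STORE_FAST z → z=-512. Stack: []
LOAD_CONST → push 7. Stack: [7]
LOAD_FAST z → push -512. Stack: [7, -512]
BINARY_OP - → 7 - -512 = 519. Stack: [519]
STORE_FAST z → z=519. Stack: []
LOAD_FAST q → push 64. Stack: [64]
LOAD_CONST → push 4. Stack: [64, 4]
BINARY_OP >> → 64 >> 4 = 4. Stack: [4]
STORE_FAST w → w=4. Stack: []
LOAD_CONST → push 9. Stack: [9]
LOAD_FAST w → push 4. Stack: [9, 4]
BINARY_OP & → 9 & 4 = 0. Stack: [0]
LOAD_FAST_LOAD_FAST q,z → push 64,519. Stack: [0, 64, 519]
BINARY_OP ^ → 64 ^ 519 = 583. Stack: [0, 583]
BINARY_OP - → 0 - 583 = -583. Stack: [-583]
STORE_FAST t → t=-583. Stack: []
LOAD_FAST q → push 64. Stack: [64]
LOAD_CONST → push 5. Stack: [64, 5]
BINARY_OP ^ → 64 ^ 5 = 69. Stack: [69]
STORE_FAST n → n=69. Stack: []
LOAD_CONST → push 7. Stack: [7]
LOAD_FAST q → push 64. Stack: [7, 64]
BINARY_OP % → 7 % 64 = 7. Stack: [7]
LOAD_FAST t → push -583. Stack: [7, -583]
BINARY_OP + → 7 + -583 = -576. Stack: [-576]
STORE_FAST u → u=-576. Stack: []
LOAD_FAST_LOAD_FAST u,q → push -576,64. Stack: [-576, 64]
BINARY_OP * → -576 * 64 = -36864. Stack: [-36864]
RETURN_VALUE → return -36864.

-36864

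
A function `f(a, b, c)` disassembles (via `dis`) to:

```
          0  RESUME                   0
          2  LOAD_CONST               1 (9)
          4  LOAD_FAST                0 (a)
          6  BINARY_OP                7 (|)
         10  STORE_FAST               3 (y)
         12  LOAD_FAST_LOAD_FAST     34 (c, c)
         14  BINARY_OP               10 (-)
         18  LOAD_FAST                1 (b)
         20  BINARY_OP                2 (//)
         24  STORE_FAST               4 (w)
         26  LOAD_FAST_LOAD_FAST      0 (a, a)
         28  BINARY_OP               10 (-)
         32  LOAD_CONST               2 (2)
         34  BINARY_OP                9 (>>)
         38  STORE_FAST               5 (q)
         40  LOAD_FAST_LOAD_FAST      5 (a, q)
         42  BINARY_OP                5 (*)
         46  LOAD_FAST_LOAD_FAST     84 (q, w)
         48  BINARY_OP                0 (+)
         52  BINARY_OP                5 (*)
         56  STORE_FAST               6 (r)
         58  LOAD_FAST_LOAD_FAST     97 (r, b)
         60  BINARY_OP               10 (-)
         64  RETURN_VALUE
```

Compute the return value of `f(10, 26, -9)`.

LOAD_CONST → push 9. Stack: [9]
LOAD_FAST a → push 10. Stack: [9, 10]
BINARY_OP | → 9 | 10 = 11. Stack: [11]
STORE_FAST y → y=11. Stack: []
LOAD_FAST_LOAD_FAST c,c → push -9,-9. Stack: [-9, -9]
BINARY_OP - → -9 - -9 = 0. Stack: [0]
LOAD_FAST b → push 26. Stack: [0, 26]
BINARY_OP // → 0 // 26 = 0. Stack: [0]
STORE_FAST w → w=0. Stack: []
LOAD_FAST_LOAD_FAST a,a → push 10,10. Stack: [10, 10]
BINARY_OP - → 10 - 10 = 0. Stack: [0]
LOAD_CONST → push 2. Stack: [0, 2]
BINARY_OP >> → 0 >> 2 = 0. Stack: [0]
STORE_FAST q → q=0. Stack: []
LOAD_FAST_LOAD_FAST a,q → push 10,0. Stack: [10, 0]
BINARY_OP * → 10 * 0 = 0. Stack: [0]
LOAD_FAST_LOAD_FAST q,w → push 0,0. Stack: [0, 0, 0]
BINARY_OP + → 0 + 0 = 0. Stack: [0, 0]
BINARY_OP * → 0 * 0 = 0. Stack: [0]
STORE_FAST r → r=0. Stack: []
LOAD_FAST_LOAD_FAST r,b → push 0,26. Stack: [0, 26]
BINARY_OP - → 0 - 26 = -26. Stack: [-26]
RETURN_VALUE → return -26.

-26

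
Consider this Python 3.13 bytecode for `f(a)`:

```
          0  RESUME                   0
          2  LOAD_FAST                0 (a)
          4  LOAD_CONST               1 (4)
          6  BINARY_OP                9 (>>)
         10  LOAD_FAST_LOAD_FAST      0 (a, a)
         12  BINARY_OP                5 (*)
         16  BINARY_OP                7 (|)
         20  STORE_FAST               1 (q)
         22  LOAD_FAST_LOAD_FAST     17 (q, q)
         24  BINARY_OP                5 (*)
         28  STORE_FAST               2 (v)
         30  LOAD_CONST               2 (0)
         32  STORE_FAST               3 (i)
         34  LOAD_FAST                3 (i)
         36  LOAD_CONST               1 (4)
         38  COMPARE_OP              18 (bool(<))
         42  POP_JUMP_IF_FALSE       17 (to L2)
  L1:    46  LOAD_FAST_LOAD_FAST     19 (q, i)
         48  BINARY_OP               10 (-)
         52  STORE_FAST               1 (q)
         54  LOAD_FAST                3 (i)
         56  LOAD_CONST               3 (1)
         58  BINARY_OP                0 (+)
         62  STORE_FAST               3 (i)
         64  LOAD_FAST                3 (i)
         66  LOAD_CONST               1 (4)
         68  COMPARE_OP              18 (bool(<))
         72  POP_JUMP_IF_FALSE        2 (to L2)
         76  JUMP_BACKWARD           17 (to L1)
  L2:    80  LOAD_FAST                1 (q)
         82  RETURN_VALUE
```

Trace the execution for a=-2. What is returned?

-7

LOAD_FAST a → push -2. Stack: [-2]
LOAD_CONST → push 4. Stack: [-2, 4]
BINARY_OP >> → -2 >> 4 = -1. Stack: [-1]
LOAD_FAST_LOAD_FAST a,a → push -2,-2. Stack: [-1, -2, -2]
BINARY_OP * → -2 * -2 = 4. Stack: [-1, 4]
BINARY_OP | → -1 | 4 = -1. Stack: [-1]
STORE_FAST q → q=-1. Stack: []
LOAD_FAST_LOAD_FAST q,q → push -1,-1. Stack: [-1, -1]
BINARY_OP * → -1 * -1 = 1. Stack: [1]
STORE_FAST v → v=1. Stack: []
LOAD_CONST → push 0. Stack: [0]
STORE_FAST i → i=0. Stack: []
LOAD_FAST i → push 0. Stack: [0]
LOAD_CONST → push 4. Stack: [0, 4]
COMPARE_OP bool(<) → 0 vs 4 = True. Stack: [True]
POP_JUMP_IF_FALSE → pop True; no jump. Stack: []
LOAD_FAST_LOAD_FAST q,i → push -1,0. Stack: [-1, 0]
BINARY_OP - → -1 - 0 = -1. Stack: [-1]
STORE_FAST q → q=-1. Stack: []
LOAD_FAST i → push 0. Stack: [0]
LOAD_CONST → push 1. Stack: [0, 1]
BINARY_OP + → 0 + 1 = 1. Stack: [1]
STORE_FAST i → i=1. Stack: []
LOAD_FAST i → push 1. Stack: [1]
LOAD_CONST → push 4. Stack: [1, 4]
COMPARE_OP bool(<) → 1 vs 4 = True. Stack: [True]
POP_JUMP_IF_FALSE → pop True; no jump. Stack: []
LOAD_FAST_LOAD_FAST q,i → push -1,1. Stack: [-1, 1]
BINARY_OP - → -1 - 1 = -2. Stack: [-2]
STORE_FAST q → q=-2. Stack: []
LOAD_FAST i → push 1. Stack: [1]
LOAD_CONST → push 1. Stack: [1, 1]
BINARY_OP + → 1 + 1 = 2. Stack: [2]
STORE_FAST i → i=2. Stack: []
LOAD_FAST i → push 2. Stack: [2]
LOAD_CONST → push 4. Stack: [2, 4]
COMPARE_OP bool(<) → 2 vs 4 = True. Stack: [True]
POP_JUMP_IF_FALSE → pop True; no jump. Stack: []
LOAD_FAST_LOAD_FAST q,i → push -2,2. Stack: [-2, 2]
BINARY_OP - → -2 - 2 = -4. Stack: [-4]
STORE_FAST q → q=-4. Stack: []
LOAD_FAST i → push 2. Stack: [2]
LOAD_CONST → push 1. Stack: [2, 1]
BINARY_OP + → 2 + 1 = 3. Stack: [3]
STORE_FAST i → i=3. Stack: []
LOAD_FAST i → push 3. Stack: [3]
LOAD_CONST → push 4. Stack: [3, 4]
COMPARE_OP bool(<) → 3 vs 4 = True. Stack: [True]
POP_JUMP_IF_FALSE → pop True; no jump. Stack: []
LOAD_FAST_LOAD_FAST q,i → push -4,3. Stack: [-4, 3]
BINARY_OP - → -4 - 3 = -7. Stack: [-7]
STORE_FAST q → q=-7. Stack: []
LOAD_FAST i → push 3. Stack: [3]
LOAD_CONST → push 1. Stack: [3, 1]
BINARY_OP + → 3 + 1 = 4. Stack: [4]
STORE_FAST i → i=4. Stack: []
LOAD_FAST i → push 4. Stack: [4]
LOAD_CONST → push 4. Stack: [4, 4]
COMPARE_OP bool(<) → 4 vs 4 = False. Stack: [False]
POP_JUMP_IF_FALSE → pop False; jump. Stack: []
LOAD_FAST q → push -7. Stack: [-7]
RETURN_VALUE → return -7.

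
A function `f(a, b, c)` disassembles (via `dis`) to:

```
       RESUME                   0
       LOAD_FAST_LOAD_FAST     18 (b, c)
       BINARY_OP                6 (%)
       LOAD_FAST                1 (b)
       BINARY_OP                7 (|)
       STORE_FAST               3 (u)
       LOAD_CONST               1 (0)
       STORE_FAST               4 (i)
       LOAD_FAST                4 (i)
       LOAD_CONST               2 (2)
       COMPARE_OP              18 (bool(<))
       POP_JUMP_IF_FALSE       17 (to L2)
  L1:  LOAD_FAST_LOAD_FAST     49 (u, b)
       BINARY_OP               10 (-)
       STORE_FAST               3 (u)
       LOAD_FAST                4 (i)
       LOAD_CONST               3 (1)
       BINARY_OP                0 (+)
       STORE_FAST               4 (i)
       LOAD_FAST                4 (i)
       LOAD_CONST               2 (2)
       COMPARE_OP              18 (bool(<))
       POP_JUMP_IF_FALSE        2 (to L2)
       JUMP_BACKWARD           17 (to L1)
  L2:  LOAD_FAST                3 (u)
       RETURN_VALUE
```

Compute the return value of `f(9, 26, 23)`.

LOAD_FAST_LOAD_FAST b,c → push 26,23. Stack: [26, 23]
BINARY_OP % → 26 % 23 = 3. Stack: [3]
LOAD_FAST b → push 26. Stack: [3, 26]
BINARY_OP | → 3 | 26 = 27. Stack: [27]
STORE_FAST u → u=27. Stack: []
LOAD_CONST → push 0. Stack: [0]
STORE_FAST i → i=0. Stack: []
LOAD_FAST i → push 0. Stack: [0]
LOAD_CONST → push 2. Stack: [0, 2]
COMPARE_OP bool(<) → 0 vs 2 = True. Stack: [True]
POP_JUMP_IF_FALSE → pop True; no jump. Stack: []
LOAD_FAST_LOAD_FAST u,b → push 27,26. Stack: [27, 26]
BINARY_OP - → 27 - 26 = 1. Stack: [1]
STORE_FAST u → u=1. Stack: []
LOAD_FAST i → push 0. Stack: [0]
LOAD_CONST → push 1. Stack: [0, 1]
BINARY_OP + → 0 + 1 = 1. Stack: [1]
STORE_FAST i → i=1. Stack: []
LOAD_FAST i → push 1. Stack: [1]
LOAD_CONST → push 2. Stack: [1, 2]
COMPARE_OP bool(<) → 1 vs 2 = True. Stack: [True]
POP_JUMP_IF_FALSE → pop True; no jump. Stack: []
LOAD_FAST_LOAD_FAST u,b → push 1,26. Stack: [1, 26]
BINARY_OP - → 1 - 26 = -25. Stack: [-25]
STORE_FAST u → u=-25. Stack: []
LOAD_FAST i → push 1. Stack: [1]
LOAD_CONST → push 1. Stack: [1, 1]
BINARY_OP + → 1 + 1 = 2. Stack: [2]
STORE_FAST i → i=2. Stack: []
LOAD_FAST i → push 2. Stack: [2]
LOAD_CONST → push 2. Stack: [2, 2]
COMPARE_OP bool(<) → 2 vs 2 = False. Stack: [False]
POP_JUMP_IF_FALSE → pop False; jump. Stack: []
LOAD_FAST u → push -25. Stack: [-25]
RETURN_VALUE → return -25.

-25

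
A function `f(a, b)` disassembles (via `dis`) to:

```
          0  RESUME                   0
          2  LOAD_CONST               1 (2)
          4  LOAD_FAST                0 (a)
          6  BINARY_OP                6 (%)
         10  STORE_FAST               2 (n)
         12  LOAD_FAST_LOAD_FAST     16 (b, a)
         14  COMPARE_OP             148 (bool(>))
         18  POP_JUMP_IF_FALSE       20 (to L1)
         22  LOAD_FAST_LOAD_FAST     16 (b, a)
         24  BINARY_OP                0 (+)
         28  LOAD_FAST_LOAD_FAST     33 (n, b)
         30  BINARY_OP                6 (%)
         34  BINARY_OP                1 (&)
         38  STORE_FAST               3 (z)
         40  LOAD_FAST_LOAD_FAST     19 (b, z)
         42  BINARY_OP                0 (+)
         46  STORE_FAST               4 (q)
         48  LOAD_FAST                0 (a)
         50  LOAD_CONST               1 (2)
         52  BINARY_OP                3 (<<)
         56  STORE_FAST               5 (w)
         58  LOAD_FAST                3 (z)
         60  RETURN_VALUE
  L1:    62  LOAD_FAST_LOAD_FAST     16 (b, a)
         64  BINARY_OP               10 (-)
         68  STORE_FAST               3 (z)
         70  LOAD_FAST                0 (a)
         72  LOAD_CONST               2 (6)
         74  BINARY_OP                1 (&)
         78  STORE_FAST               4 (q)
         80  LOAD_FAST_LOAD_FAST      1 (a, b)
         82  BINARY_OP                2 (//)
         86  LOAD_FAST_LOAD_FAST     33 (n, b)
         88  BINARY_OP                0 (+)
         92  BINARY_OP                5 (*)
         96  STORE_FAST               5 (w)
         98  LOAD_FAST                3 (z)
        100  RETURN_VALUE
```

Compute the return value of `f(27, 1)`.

LOAD_CONST → push 2. Stack: [2]
LOAD_FAST a → push 27. Stack: [2, 27]
BINARY_OP % → 2 % 27 = 2. Stack: [2]
STORE_FAST n → n=2. Stack: []
LOAD_FAST_LOAD_FAST b,a → push 1,27. Stack: [1, 27]
COMPARE_OP bool(>) → 1 vs 27 = False. Stack: [False]
POP_JUMP_IF_FALSE → pop False; jump. Stack: []
LOAD_FAST_LOAD_FAST b,a → push 1,27. Stack: [1, 27]
BINARY_OP - → 1 - 27 = -26. Stack: [-26]
STORE_FAST z → z=-26. Stack: []
LOAD_FAST a → push 27. Stack: [27]
LOAD_CONST → push 6. Stack: [27, 6]
BINARY_OP & → 27 & 6 = 2. Stack: [2]
STORE_FAST q → q=2. Stack: []
LOAD_FAST_LOAD_FAST a,b → push 27,1. Stack: [27, 1]
BINARY_OP // → 27 // 1 = 27. Stack: [27]
LOAD_FAST_LOAD_FAST n,b → push 2,1. Stack: [27, 2, 1]
BINARY_OP + → 2 + 1 = 3. Stack: [27, 3]
BINARY_OP * → 27 * 3 = 81. Stack: [81]
STORE_FAST w → w=81. Stack: []
LOAD_FAST z → push -26. Stack: [-26]
RETURN_VALUE → return -26.

-26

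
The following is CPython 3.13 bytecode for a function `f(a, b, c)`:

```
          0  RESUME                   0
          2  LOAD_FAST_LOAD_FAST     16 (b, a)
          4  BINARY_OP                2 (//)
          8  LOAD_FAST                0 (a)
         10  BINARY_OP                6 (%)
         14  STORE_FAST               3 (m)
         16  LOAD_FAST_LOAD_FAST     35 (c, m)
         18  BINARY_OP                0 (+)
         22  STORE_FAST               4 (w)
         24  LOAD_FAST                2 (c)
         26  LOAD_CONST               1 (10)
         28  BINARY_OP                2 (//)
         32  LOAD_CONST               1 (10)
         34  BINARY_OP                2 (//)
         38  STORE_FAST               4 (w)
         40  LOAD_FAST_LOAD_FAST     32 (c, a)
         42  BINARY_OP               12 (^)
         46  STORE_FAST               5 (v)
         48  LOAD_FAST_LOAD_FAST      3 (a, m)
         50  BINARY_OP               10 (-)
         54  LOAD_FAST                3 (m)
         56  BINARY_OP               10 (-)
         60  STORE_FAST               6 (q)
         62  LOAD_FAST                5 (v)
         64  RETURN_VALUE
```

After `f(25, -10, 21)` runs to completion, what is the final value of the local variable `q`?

-23

LOAD_FAST_LOAD_FAST b,a → push -10,25. Stack: [-10, 25]
BINARY_OP // → -10 // 25 = -1. Stack: [-1]
LOAD_FAST a → push 25. Stack: [-1, 25]
BINARY_OP % → -1 % 25 = 24. Stack: [24]
STORE_FAST m → m=24. Stack: []
LOAD_FAST_LOAD_FAST c,m → push 21,24. Stack: [21, 24]
BINARY_OP + → 21 + 24 = 45. Stack: [45]
STORE_FAST w → w=45. Stack: []
LOAD_FAST c → push 21. Stack: [21]
LOAD_CONST → push 10. Stack: [21, 10]
BINARY_OP // → 21 // 10 = 2. Stack: [2]
LOAD_CONST → push 10. Stack: [2, 10]
BINARY_OP // → 2 // 10 = 0. Stack: [0]
STORE_FAST w → w=0. Stack: []
LOAD_FAST_LOAD_FAST c,a → push 21,25. Stack: [21, 25]
BINARY_OP ^ → 21 ^ 25 = 12. Stack: [12]
STORE_FAST v → v=12. Stack: []
LOAD_FAST_LOAD_FAST a,m → push 25,24. Stack: [25, 24]
BINARY_OP - → 25 - 24 = 1. Stack: [1]
LOAD_FAST m → push 24. Stack: [1, 24]
BINARY_OP - → 1 - 24 = -23. Stack: [-23]
STORE_FAST q → q=-23. Stack: []
LOAD_FAST v → push 12. Stack: [12]
RETURN_VALUE → return 12.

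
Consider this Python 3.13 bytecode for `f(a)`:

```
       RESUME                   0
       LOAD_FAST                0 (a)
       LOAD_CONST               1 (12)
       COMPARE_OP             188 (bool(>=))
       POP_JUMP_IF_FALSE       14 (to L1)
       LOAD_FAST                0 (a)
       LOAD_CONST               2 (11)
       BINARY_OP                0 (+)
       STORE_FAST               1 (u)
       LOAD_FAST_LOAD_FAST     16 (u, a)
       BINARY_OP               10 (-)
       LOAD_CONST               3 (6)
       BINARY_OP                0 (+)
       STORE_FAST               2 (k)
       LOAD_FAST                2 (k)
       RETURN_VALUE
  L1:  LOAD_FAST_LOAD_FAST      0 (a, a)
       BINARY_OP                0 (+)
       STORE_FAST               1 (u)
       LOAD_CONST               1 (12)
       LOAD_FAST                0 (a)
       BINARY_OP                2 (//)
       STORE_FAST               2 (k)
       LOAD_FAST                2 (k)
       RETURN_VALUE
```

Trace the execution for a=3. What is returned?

LOAD_FAST a → push 3. Stack: [3]
LOAD_CONST → push 12. Stack: [3, 12]
COMPARE_OP bool(>=) → 3 vs 12 = False. Stack: [False]
POP_JUMP_IF_FALSE → pop False; jump. Stack: []
LOAD_FAST_LOAD_FAST a,a → push 3,3. Stack: [3, 3]
BINARY_OP + → 3 + 3 = 6. Stack: [6]
STORE_FAST u → u=6. Stack: []
LOAD_CONST → push 12. Stack: [12]
LOAD_FAST a → push 3. Stack: [12, 3]
BINARY_OP // → 12 // 3 = 4. Stack: [4]
STORE_FAST k → k=4. Stack: []
LOAD_FAST k → push 4. Stack: [4]
RETURN_VALUE → return 4.

4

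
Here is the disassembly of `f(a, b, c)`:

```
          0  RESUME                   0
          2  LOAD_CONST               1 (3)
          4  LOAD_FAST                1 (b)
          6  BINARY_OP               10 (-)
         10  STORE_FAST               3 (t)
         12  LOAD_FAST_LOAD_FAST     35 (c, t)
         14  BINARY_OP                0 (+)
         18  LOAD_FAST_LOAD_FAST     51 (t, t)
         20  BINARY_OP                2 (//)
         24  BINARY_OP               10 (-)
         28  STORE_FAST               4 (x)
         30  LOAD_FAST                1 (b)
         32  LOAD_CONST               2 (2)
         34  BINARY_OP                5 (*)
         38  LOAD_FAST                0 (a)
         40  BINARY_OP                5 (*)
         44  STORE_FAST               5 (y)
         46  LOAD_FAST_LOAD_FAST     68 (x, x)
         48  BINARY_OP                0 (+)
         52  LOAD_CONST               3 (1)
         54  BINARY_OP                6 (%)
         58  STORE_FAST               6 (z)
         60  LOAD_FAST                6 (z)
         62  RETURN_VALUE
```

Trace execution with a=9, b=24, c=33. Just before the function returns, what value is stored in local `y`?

432

LOAD_CONST → push 3. Stack: [3]
LOAD_FAST b → push 24. Stack: [3, 24]
BINARY_OP - → 3 - 24 = -21. Stack: [-21]
STORE_FAST t → t=-21. Stack: []
LOAD_FAST_LOAD_FAST c,t → push 33,-21. Stack: [33, -21]
BINARY_OP + → 33 + -21 = 12. Stack: [12]
LOAD_FAST_LOAD_FAST t,t → push -21,-21. Stack: [12, -21, -21]
BINARY_OP // → -21 // -21 = 1. Stack: [12, 1]
BINARY_OP - → 12 - 1 = 11. Stack: [11]
STORE_FAST x → x=11. Stack: []
LOAD_FAST b → push 24. Stack: [24]
LOAD_CONST → push 2. Stack: [24, 2]
BINARY_OP * → 24 * 2 = 48. Stack: [48]
LOAD_FAST a → push 9. Stack: [48, 9]
BINARY_OP * → 48 * 9 = 432. Stack: [432]
STORE_FAST y → y=432. Stack: []
LOAD_FAST_LOAD_FAST x,x → push 11,11. Stack: [11, 11]
BINARY_OP + → 11 + 11 = 22. Stack: [22]
LOAD_CONST → push 1. Stack: [22, 1]
BINARY_OP % → 22 % 1 = 0. Stack: [0]
STORE_FAST z → z=0. Stack: []
LOAD_FAST z → push 0. Stack: [0]
RETURN_VALUE → return 0.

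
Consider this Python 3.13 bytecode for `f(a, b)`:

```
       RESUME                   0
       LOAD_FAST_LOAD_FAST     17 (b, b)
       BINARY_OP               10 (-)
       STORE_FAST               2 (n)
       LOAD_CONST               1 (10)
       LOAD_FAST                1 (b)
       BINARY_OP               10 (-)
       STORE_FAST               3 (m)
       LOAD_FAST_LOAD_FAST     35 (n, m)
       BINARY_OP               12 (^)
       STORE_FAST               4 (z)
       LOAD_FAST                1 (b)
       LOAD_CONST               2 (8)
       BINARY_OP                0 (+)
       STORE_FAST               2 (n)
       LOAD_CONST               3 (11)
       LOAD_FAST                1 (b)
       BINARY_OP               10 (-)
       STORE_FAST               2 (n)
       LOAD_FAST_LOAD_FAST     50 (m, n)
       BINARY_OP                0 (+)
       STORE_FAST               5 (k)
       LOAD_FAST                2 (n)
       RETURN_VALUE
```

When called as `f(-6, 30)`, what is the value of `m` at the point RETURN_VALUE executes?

-20

LOAD_FAST_LOAD_FAST b,b → push 30,30. Stack: [30, 30]
BINARY_OP - → 30 - 30 = 0. Stack: [0]
STORE_FAST n → n=0. Stack: []
LOAD_CONST → push 10. Stack: [10]
LOAD_FAST b → push 30. Stack: [10, 30]
BINARY_OP - → 10 - 30 = -20. Stack: [-20]
STORE_FAST m → m=-20. Stack: []
LOAD_FAST_LOAD_FAST n,m → push 0,-20. Stack: [0, -20]
BINARY_OP ^ → 0 ^ -20 = -20. Stack: [-20]
STORE_FAST z → z=-20. Stack: []
LOAD_FAST b → push 30. Stack: [30]
LOAD_CONST → push 8. Stack: [30, 8]
BINARY_OP + → 30 + 8 = 38. Stack: [38]
STORE_FAST n → n=38. Stack: []
LOAD_CONST → push 11. Stack: [11]
LOAD_FAST b → push 30. Stack: [11, 30]
BINARY_OP - → 11 - 30 = -19. Stack: [-19]
STORE_FAST n → n=-19. Stack: []
LOAD_FAST_LOAD_FAST m,n → push -20,-19. Stack: [-20, -19]
BINARY_OP + → -20 + -19 = -39. Stack: [-39]
STORE_FAST k → k=-39. Stack: []
LOAD_FAST n → push -19. Stack: [-19]
RETURN_VALUE → return -19.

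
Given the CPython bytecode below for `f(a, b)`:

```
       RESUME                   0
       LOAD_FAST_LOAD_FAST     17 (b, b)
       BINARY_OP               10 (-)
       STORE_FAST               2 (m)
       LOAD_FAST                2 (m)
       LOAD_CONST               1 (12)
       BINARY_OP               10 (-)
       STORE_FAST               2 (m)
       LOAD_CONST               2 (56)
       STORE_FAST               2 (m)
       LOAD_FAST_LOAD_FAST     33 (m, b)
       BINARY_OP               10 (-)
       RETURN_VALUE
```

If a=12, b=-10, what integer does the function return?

66

LOAD_FAST_LOAD_FAST b,b → push -10,-10. Stack: [-10, -10]
BINARY_OP - → -10 - -10 = 0. Stack: [0]
STORE_FAST m → m=0. Stack: []
LOAD_FAST m → push 0. Stack: [0]
LOAD_CONST → push 12. Stack: [0, 12]
BINARY_OP - → 0 - 12 = -12. Stack: [-12]
STORE_FAST m → m=-12. Stack: []
LOAD_CONST → push 56. Stack: [56]
STORE_FAST m → m=56. Stack: []
LOAD_FAST_LOAD_FAST m,b → push 56,-10. Stack: [56, -10]
BINARY_OP - → 56 - -10 = 66. Stack: [66]
RETURN_VALUE → return 66.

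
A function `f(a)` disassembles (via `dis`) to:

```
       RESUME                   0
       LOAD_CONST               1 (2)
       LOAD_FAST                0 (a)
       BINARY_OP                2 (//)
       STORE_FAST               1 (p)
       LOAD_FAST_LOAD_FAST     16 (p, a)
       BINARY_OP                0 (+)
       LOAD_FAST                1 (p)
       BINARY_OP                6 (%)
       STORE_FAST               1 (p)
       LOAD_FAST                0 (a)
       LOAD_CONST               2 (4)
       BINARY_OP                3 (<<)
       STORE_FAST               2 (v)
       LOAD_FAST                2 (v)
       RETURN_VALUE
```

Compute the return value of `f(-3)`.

-48

LOAD_CONST → push 2. Stack: [2]
LOAD_FAST a → push -3. Stack: [2, -3]
BINARY_OP // → 2 // -3 = -1. Stack: [-1]
STORE_FAST p → p=-1. Stack: []
LOAD_FAST_LOAD_FAST p,a → push -1,-3. Stack: [-1, -3]
BINARY_OP + → -1 + -3 = -4. Stack: [-4]
LOAD_FAST p → push -1. Stack: [-4, -1]
BINARY_OP % → -4 % -1 = 0. Stack: [0]
STORE_FAST p → p=0. Stack: []
LOAD_FAST a → push -3. Stack: [-3]
LOAD_CONST → push 4. Stack: [-3, 4]
BINARY_OP << → -3 << 4 = -48. Stack: [-48]
STORE_FAST v → v=-48. Stack: []
LOAD_FAST v → push -48. Stack: [-48]
RETURN_VALUE → return -48.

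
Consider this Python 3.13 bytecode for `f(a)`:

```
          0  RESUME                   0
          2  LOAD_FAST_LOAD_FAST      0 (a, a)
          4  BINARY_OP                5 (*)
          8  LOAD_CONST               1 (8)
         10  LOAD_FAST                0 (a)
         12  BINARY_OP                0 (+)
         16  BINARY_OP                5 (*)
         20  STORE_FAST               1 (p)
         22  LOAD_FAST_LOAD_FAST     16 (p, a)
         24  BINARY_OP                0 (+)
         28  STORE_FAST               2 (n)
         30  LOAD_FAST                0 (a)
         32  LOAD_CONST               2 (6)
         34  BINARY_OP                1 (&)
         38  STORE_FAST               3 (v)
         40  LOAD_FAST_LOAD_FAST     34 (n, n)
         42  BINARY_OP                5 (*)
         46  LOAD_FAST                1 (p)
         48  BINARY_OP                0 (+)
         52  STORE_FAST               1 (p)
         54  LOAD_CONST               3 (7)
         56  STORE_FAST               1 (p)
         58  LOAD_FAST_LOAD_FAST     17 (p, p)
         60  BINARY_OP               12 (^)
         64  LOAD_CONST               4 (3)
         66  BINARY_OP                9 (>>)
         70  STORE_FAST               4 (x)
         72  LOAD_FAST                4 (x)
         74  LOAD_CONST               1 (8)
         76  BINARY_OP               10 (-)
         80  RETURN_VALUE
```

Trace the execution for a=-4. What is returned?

LOAD_FAST_LOAD_FAST a,a → push -4,-4. Stack: [-4, -4]
BINARY_OP * → -4 * -4 = 16. Stack: [16]
LOAD_CONST → push 8. Stack: [16, 8]
LOAD_FAST a → push -4. Stack: [16, 8, -4]
BINARY_OP + → 8 + -4 = 4. Stack: [16, 4]
BINARY_OP * → 16 * 4 = 64. Stack: [64]
STORE_FAST p → p=64. Stack: []
LOAD_FAST_LOAD_FAST p,a → push 64,-4. Stack: [64, -4]
BINARY_OP + → 64 + -4 = 60. Stack: [60]
STORE_FAST n → n=60. Stack: []
LOAD_FAST a → push -4. Stack: [-4]
LOAD_CONST → push 6. Stack: [-4, 6]
BINARY_OP & → -4 & 6 = 4. Stack: [4]
STORE_FAST v → v=4. Stack: []
LOAD_FAST_LOAD_FAST n,n → push 60,60. Stack: [60, 60]
BINARY_OP * → 60 * 60 = 3600. Stack: [3600]
LOAD_FAST p → push 64. Stack: [3600, 64]
BINARY_OP + → 3600 + 64 = 3664. Stack: [3664]
STORE_FAST p → p=3664. Stack: []
LOAD_CONST → push 7. Stack: [7]
STORE_FAST p → p=7. Stack: []
LOAD_FAST_LOAD_FAST p,p → push 7,7. Stack: [7, 7]
BINARY_OP ^ → 7 ^ 7 = 0. Stack: [0]
LOAD_CONST → push 3. Stack: [0, 3]
BINARY_OP >> → 0 >> 3 = 0. Stack: [0]
STORE_FAST x → x=0. Stack: []
LOAD_FAST x → push 0. Stack: [0]
LOAD_CONST → push 8. Stack: [0, 8]
BINARY_OP - → 0 - 8 = -8. Stack: [-8]
RETURN_VALUE → return -8.

-8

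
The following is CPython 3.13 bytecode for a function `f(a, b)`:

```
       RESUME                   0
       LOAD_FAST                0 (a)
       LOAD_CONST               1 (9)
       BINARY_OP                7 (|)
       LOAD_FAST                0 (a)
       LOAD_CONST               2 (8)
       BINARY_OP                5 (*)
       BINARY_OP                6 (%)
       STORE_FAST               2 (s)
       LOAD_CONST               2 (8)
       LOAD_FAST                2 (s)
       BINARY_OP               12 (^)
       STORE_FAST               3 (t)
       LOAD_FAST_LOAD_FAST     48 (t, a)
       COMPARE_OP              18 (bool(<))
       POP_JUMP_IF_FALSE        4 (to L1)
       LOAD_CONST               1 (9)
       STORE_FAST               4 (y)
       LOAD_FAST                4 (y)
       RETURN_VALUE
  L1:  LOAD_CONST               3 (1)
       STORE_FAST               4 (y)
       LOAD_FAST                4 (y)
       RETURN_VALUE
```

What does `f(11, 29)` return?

LOAD_FAST a → push 11. Stack: [11]
LOAD_CONST → push 9. Stack: [11, 9]
BINARY_OP | → 11 | 9 = 11. Stack: [11]
LOAD_FAST a → push 11. Stack: [11, 11]
LOAD_CONST → push 8. Stack: [11, 11, 8]
BINARY_OP * → 11 * 8 = 88. Stack: [11, 88]
BINARY_OP % → 11 % 88 = 11. Stack: [11]
STORE_FAST s → s=11. Stack: []
LOAD_CONST → push 8. Stack: [8]
LOAD_FAST s → push 11. Stack: [8, 11]
BINARY_OP ^ → 8 ^ 11 = 3. Stack: [3]
STORE_FAST t → t=3. Stack: []
LOAD_FAST_LOAD_FAST t,a → push 3,11. Stack: [3, 11]
COMPARE_OP bool(<) → 3 vs 11 = True. Stack: [True]
POP_JUMP_IF_FALSE → pop True; no jump. Stack: []
LOAD_CONST → push 9. Stack: [9]
STORE_FAST y → y=9. Stack: []
LOAD_FAST y → push 9. Stack: [9]
RETURN_VALUE → return 9.

9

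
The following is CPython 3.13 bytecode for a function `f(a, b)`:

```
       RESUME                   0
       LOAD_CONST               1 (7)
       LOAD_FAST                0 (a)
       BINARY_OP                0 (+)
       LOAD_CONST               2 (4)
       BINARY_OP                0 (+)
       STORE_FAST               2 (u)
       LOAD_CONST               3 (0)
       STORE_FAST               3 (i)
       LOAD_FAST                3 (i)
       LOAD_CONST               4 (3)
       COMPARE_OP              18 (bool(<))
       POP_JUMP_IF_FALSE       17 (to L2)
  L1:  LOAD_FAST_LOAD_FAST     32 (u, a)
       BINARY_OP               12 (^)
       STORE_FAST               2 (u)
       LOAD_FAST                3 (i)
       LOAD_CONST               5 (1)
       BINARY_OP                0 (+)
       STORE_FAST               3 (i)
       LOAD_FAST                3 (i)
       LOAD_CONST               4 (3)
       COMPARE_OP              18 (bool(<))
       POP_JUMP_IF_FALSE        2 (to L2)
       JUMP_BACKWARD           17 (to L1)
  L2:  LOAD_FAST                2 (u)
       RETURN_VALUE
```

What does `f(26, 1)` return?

LOAD_CONST → push 7. Stack: [7]
LOAD_FAST a → push 26. Stack: [7, 26]
BINARY_OP + → 7 + 26 = 33. Stack: [33]
LOAD_CONST → push 4. Stack: [33, 4]
BINARY_OP + → 33 + 4 = 37. Stack: [37]
STORE_FAST u → u=37. Stack: []
LOAD_CONST → push 0. Stack: [0]
STORE_FAST i → i=0. Stack: []
LOAD_FAST i → push 0. Stack: [0]
LOAD_CONST → push 3. Stack: [0, 3]
COMPARE_OP bool(<) → 0 vs 3 = True. Stack: [True]
POP_JUMP_IF_FALSE → pop True; no jump. Stack: []
LOAD_FAST_LOAD_FAST u,a → push 37,26. Stack: [37, 26]
BINARY_OP ^ → 37 ^ 26 = 63. Stack: [63]
STORE_FAST u → u=63. Stack: []
LOAD_FAST i → push 0. Stack: [0]
LOAD_CONST → push 1. Stack: [0, 1]
BINARY_OP + → 0 + 1 = 1. Stack: [1]
STORE_FAST i → i=1. Stack: []
LOAD_FAST i → push 1. Stack: [1]
LOAD_CONST → push 3. Stack: [1, 3]
COMPARE_OP bool(<) → 1 vs 3 = True. Stack: [True]
POP_JUMP_IF_FALSE → pop True; no jump. Stack: []
LOAD_FAST_LOAD_FAST u,a → push 63,26. Stack: [63, 26]
BINARY_OP ^ → 63 ^ 26 = 37. Stack: [37]
STORE_FAST u → u=37. Stack: []
LOAD_FAST i → push 1. Stack: [1]
LOAD_CONST → push 1. Stack: [1, 1]
BINARY_OP + → 1 + 1 = 2. Stack: [2]
STORE_FAST i → i=2. Stack: []
LOAD_FAST i → push 2. Stack: [2]
LOAD_CONST → push 3. Stack: [2, 3]
COMPARE_OP bool(<) → 2 vs 3 = True. Stack: [True]
POP_JUMP_IF_FALSE → pop True; no jump. Stack: []
LOAD_FAST_LOAD_FAST u,a → push 37,26. Stack: [37, 26]
BINARY_OP ^ → 37 ^ 26 = 63. Stack: [63]
STORE_FAST u → u=63. Stack: []
LOAD_FAST i → push 2. Stack: [2]
LOAD_CONST → push 1. Stack: [2, 1]
BINARY_OP + → 2 + 1 = 3. Stack: [3]
STORE_FAST i → i=3. Stack: []
LOAD_FAST i → push 3. Stack: [3]
LOAD_CONST → push 3. Stack: [3, 3]
COMPARE_OP bool(<) → 3 vs 3 = False. Stack: [False]
POP_JUMP_IF_FALSE → pop False; jump. Stack: []
LOAD_FAST u → push 63. Stack: [63]
RETURN_VALUE → return 63.

63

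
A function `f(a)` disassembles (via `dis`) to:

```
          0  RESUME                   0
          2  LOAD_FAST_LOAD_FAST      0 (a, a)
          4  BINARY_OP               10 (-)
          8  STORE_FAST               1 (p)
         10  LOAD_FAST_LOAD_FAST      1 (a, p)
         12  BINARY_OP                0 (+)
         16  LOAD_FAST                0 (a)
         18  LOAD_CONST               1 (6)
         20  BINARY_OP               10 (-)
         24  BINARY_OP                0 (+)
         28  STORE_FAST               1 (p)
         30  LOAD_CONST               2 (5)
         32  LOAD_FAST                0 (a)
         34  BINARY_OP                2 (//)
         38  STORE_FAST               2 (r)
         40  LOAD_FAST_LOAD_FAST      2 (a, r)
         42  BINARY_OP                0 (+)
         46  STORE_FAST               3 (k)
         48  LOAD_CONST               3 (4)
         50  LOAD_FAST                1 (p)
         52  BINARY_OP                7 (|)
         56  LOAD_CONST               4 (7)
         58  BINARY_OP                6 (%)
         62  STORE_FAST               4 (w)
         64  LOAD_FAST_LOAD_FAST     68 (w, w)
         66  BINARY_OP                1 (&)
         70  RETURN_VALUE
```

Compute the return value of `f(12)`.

1

LOAD_FAST_LOAD_FAST a,a → push 12,12. Stack: [12, 12]
BINARY_OP - → 12 - 12 = 0. Stack: [0]
STORE_FAST p → p=0. Stack: []
LOAD_FAST_LOAD_FAST a,p → push 12,0. Stack: [12, 0]
BINARY_OP + → 12 + 0 = 12. Stack: [12]
LOAD_FAST a → push 12. Stack: [12, 12]
LOAD_CONST → push 6. Stack: [12, 12, 6]
BINARY_OP - → 12 - 6 = 6. Stack: [12, 6]
BINARY_OP + → 12 + 6 = 18. Stack: [18]
STORE_FAST p → p=18. Stack: []
LOAD_CONST → push 5. Stack: [5]
LOAD_FAST a → push 12. Stack: [5, 12]
BINARY_OP // → 5 // 12 = 0. Stack: [0]
STORE_FAST r → r=0. Stack: []
LOAD_FAST_LOAD_FAST a,r → push 12,0. Stack: [12, 0]
BINARY_OP + → 12 + 0 = 12. Stack: [12]
STORE_FAST k → k=12. Stack: []
LOAD_CONST → push 4. Stack: [4]
LOAD_FAST p → push 18. Stack: [4, 18]
BINARY_OP | → 4 | 18 = 22. Stack: [22]
LOAD_CONST → push 7. Stack: [22, 7]
BINARY_OP % → 22 % 7 = 1. Stack: [1]
STORE_FAST w → w=1. Stack: []
LOAD_FAST_LOAD_FAST w,w → push 1,1. Stack: [1, 1]
BINARY_OP & → 1 & 1 = 1. Stack: [1]
RETURN_VALUE → return 1.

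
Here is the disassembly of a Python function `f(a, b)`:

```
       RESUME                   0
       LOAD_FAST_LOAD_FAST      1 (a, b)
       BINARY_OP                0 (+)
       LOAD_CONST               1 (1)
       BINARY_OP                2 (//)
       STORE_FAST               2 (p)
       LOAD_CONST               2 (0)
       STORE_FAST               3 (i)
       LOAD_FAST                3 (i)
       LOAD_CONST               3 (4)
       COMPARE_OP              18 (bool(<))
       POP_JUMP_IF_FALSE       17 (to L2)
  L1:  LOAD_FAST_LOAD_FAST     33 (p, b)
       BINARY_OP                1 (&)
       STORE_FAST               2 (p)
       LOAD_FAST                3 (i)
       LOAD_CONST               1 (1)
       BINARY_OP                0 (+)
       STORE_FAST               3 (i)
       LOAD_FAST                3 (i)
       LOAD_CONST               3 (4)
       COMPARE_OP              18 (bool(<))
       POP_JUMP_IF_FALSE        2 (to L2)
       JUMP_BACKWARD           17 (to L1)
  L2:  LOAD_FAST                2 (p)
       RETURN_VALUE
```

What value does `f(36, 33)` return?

1

LOAD_FAST_LOAD_FAST a,b → push 36,33. Stack: [36, 33]
BINARY_OP + → 36 + 33 = 69. Stack: [69]
LOAD_CONST → push 1. Stack: [69, 1]
BINARY_OP // → 69 // 1 = 69. Stack: [69]
STORE_FAST p → p=69. Stack: []
LOAD_CONST → push 0. Stack: [0]
STORE_FAST i → i=0. Stack: []
LOAD_FAST i → push 0. Stack: [0]
LOAD_CONST → push 4. Stack: [0, 4]
COMPARE_OP bool(<) → 0 vs 4 = True. Stack: [True]
POP_JUMP_IF_FALSE → pop True; no jump. Stack: []
LOAD_FAST_LOAD_FAST p,b → push 69,33. Stack: [69, 33]
BINARY_OP & → 69 & 33 = 1. Stack: [1]
STORE_FAST p → p=1. Stack: []
LOAD_FAST i → push 0. Stack: [0]
LOAD_CONST → push 1. Stack: [0, 1]
BINARY_OP + → 0 + 1 = 1. Stack: [1]
STORE_FAST i → i=1. Stack: []
LOAD_FAST i → push 1. Stack: [1]
LOAD_CONST → push 4. Stack: [1, 4]
COMPARE_OP bool(<) → 1 vs 4 = True. Stack: [True]
POP_JUMP_IF_FALSE → pop True; no jump. Stack: []
LOAD_FAST_LOAD_FAST p,b → push 1,33. Stack: [1, 33]
BINARY_OP & → 1 & 33 = 1. Stack: [1]
STORE_FAST p → p=1. Stack: []
LOAD_FAST i → push 1. Stack: [1]
LOAD_CONST → push 1. Stack: [1, 1]
BINARY_OP + → 1 + 1 = 2. Stack: [2]
STORE_FAST i → i=2. Stack: []
LOAD_FAST i → push 2. Stack: [2]
LOAD_CONST → push 4. Stack: [2, 4]
COMPARE_OP bool(<) → 2 vs 4 = True. Stack: [True]
POP_JUMP_IF_FALSE → pop True; no jump. Stack: []
LOAD_FAST_LOAD_FAST p,b → push 1,33. Stack: [1, 33]
BINARY_OP & → 1 & 33 = 1. Stack: [1]
STORE_FAST p → p=1. Stack: []
LOAD_FAST i → push 2. Stack: [2]
LOAD_CONST → push 1. Stack: [2, 1]
BINARY_OP + → 2 + 1 = 3. Stack: [3]
STORE_FAST i → i=3. Stack: []
LOAD_FAST i → push 3. Stack: [3]
LOAD_CONST → push 4. Stack: [3, 4]
COMPARE_OP bool(<) → 3 vs 4 = True. Stack: [True]
POP_JUMP_IF_FALSE → pop True; no jump. Stack: []
LOAD_FAST_LOAD_FAST p,b → push 1,33. Stack: [1, 33]
BINARY_OP & → 1 & 33 = 1. Stack: [1]
STORE_FAST p → p=1. Stack: []
LOAD_FAST i → push 3. Stack: [3]
LOAD_CONST → push 1. Stack: [3, 1]
BINARY_OP + → 3 + 1 = 4. Stack: [4]
STORE_FAST i → i=4. Stack: []
LOAD_FAST i → push 4. Stack: [4]
LOAD_CONST → push 4. Stack: [4, 4]
COMPARE_OP bool(<) → 4 vs 4 = False. Stack: [False]
POP_JUMP_IF_FALSE → pop False; jump. Stack: []
LOAD_FAST p → push 1. Stack: [1]
RETURN_VALUE → return 1.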